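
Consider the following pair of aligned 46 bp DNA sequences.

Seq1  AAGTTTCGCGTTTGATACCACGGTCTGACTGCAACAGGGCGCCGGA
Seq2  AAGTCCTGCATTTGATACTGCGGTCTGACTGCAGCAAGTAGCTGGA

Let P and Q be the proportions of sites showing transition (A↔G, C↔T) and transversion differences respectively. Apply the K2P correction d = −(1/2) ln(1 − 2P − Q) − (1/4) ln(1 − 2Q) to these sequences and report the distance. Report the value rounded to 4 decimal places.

0.3080

Differing sites — 5:T/C (Ti); 6:T/C (Ti); 7:C/T (Ti); 10:G/A (Ti); 19:C/T (Ti); 20:A/G (Ti); 34:A/G (Ti); 37:G/A (Ti); 39:G/T (Tv); 40:C/A (Tv); 43:C/T (Ti).
Of the 11 differences, 9 transitions and 2 transversions over 46 sites: P = 9/46 = 0.195652, Q = 2/46 = 0.043478.
d = −0.5·ln(0.565218) − 0.25·ln(0.913044) = −0.5·(-0.570544) − 0.25·(-0.090971) = 0.3080.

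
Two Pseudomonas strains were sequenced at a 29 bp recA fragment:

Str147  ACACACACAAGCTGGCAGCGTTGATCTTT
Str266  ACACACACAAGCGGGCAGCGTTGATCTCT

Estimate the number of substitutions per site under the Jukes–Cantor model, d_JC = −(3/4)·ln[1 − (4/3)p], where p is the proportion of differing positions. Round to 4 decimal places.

0.0723

Mismatches occur at site 13 (T↔G), site 28 (T↔C).
p = 2/29 = 0.068966.
d = −0.75 · ln(1 − (4/3)·0.068966) = −0.75 · ln(0.908045) = −0.75 · (-0.096461) = 0.0723.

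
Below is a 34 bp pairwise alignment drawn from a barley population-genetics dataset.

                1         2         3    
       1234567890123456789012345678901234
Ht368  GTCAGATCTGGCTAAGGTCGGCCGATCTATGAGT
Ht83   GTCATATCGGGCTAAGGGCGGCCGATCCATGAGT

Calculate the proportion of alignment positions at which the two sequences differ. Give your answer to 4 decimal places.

0.1176

Differing sites — 5:G/T; 9:T/G; 18:T/G; 28:T/C.
There are 4 differences over 34 sites, so p = 4/34 = 0.1176.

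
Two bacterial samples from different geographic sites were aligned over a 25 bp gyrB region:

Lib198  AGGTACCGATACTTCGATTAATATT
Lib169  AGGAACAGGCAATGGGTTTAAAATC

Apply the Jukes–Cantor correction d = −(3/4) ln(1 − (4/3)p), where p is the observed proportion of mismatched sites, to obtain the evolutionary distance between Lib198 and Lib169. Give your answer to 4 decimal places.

Differing sites — 4:T/A; 7:C/A; 9:A/G; 10:T/C; 12:C/A; 14:T/G; 15:C/G; 17:A/T; 22:T/A; 25:T/C.
p = 10/25 = 0.400000.
d = −0.75 · ln(1 − (4/3)·0.400000) = −0.75 · ln(0.466667) = −0.75 · (-0.762139) = 0.5716.

0.5716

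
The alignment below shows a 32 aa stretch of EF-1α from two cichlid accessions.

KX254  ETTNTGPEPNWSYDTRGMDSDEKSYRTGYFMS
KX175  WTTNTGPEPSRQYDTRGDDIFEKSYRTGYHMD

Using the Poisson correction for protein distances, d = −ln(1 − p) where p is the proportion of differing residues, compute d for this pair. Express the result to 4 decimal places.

0.3302

Differing sites — 1:E/W; 10:N/S; 11:W/R; 12:S/Q; 18:M/D; 20:S/I; 21:D/F; 30:F/H; 32:S/D.
p = 9/32 = 0.281250.
d = −ln(1 − 0.281250) = −ln(0.718750) = 0.3302.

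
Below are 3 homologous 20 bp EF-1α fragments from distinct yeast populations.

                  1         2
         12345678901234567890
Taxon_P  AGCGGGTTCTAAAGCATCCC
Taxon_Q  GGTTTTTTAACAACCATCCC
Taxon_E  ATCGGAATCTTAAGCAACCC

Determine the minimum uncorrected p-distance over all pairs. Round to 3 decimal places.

Pairwise Hamming distances:
  Taxon_P vs Taxon_Q: 9
  Taxon_P vs Taxon_E: 5
  Taxon_Q vs Taxon_E: 12
The smallest is 5 mismatches, between Taxon_P and Taxon_E; p = 5/20 = 0.250.

0.250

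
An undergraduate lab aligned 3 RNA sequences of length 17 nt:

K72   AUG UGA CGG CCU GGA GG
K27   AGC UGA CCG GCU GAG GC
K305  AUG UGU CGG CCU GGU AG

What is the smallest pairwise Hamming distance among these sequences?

Pairwise Hamming distances:
  K72 vs K27: 7
  K72 vs K305: 3
  K27 vs K305: 9
The smallest is 3, between K72 and K305.

3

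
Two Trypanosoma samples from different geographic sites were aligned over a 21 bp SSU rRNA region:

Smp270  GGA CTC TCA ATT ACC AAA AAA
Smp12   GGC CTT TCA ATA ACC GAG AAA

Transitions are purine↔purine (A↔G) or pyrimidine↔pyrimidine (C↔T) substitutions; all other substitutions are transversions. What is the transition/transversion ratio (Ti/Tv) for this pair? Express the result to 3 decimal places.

The sequences differ at positions 3 (A/C, transversion), 6 (C/T, transition), 12 (T/A, transversion), 16 (A/G, transition), 18 (A/G, transition).
Of the 5 differences, 3 transitions and 2 transversions, so Ti/Tv = 3/2 = 1.500.

1.500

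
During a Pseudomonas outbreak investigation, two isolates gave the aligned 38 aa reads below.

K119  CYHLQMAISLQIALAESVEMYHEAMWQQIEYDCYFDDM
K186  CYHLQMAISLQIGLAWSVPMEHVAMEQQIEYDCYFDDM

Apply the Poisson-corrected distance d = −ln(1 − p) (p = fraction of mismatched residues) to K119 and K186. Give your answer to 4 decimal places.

0.1719

The sequences differ at positions 13 (A/G), 16 (E/W), 19 (E/P), 21 (Y/E), 23 (E/V), 26 (W/E).
p = 6/38 = 0.157895.
d = −ln(1 − 0.157895) = −ln(0.842105) = 0.1719.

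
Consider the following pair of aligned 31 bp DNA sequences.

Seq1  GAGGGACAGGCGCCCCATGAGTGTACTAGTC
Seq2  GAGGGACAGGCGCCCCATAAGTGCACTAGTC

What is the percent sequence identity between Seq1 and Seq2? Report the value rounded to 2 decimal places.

93.55%

Mismatches occur at site 19 (G/A), site 24 (T/C).
29 of the 31 sites match, so the percent identity is 29/31 × 100 = 93.55%.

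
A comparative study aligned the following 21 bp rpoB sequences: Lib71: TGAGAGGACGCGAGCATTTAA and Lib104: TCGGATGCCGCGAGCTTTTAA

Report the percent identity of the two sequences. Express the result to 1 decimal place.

Differing sites — 2:G/C; 3:A/G; 6:G/T; 8:A/C; 16:A/T.
16 of the 21 sites match, so the percent identity is 16/21 × 100 = 76.2%.

76.2%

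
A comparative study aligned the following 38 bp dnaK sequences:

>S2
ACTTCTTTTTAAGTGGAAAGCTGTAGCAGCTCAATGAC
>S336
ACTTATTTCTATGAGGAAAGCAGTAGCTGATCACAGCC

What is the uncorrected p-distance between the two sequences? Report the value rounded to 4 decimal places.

The sequences differ at positions 5 (C/A), 9 (T/C), 12 (A/T), 14 (T/A), 22 (T/A), 28 (A/T), 30 (C/A), 34 (A/C), 35 (T/A), 37 (A/C).
There are 10 differences over 38 sites, so p = 10/38 = 0.2632.

0.2632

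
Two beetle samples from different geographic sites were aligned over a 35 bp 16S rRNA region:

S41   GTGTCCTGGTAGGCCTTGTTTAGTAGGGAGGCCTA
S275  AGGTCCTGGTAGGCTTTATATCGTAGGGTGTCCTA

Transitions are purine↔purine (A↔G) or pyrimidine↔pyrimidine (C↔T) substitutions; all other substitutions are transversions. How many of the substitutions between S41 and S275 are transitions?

3

Mismatches occur at site 1 (G→A, transition), site 2 (T→G, transversion), site 15 (C→T, transition), site 18 (G→A, transition), site 20 (T→A, transversion), site 22 (A→C, transversion), site 29 (A→T, transversion), site 31 (G→T, transversion).
Of the 8 differences, 3 transitions and 5 transversions, so the answer is 3.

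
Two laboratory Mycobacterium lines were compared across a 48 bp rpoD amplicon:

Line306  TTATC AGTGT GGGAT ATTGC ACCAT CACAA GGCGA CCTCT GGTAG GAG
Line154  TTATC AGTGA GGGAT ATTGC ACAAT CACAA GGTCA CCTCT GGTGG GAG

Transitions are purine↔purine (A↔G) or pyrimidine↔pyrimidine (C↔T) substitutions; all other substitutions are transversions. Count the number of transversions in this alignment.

Mismatches occur at site 10 (T↔A, transversion), site 23 (C↔A, transversion), site 33 (C↔T, transition), site 34 (G↔C, transversion), site 44 (A↔G, transition).
Of the 5 differences, 2 transitions and 3 transversions, so the answer is 3.

3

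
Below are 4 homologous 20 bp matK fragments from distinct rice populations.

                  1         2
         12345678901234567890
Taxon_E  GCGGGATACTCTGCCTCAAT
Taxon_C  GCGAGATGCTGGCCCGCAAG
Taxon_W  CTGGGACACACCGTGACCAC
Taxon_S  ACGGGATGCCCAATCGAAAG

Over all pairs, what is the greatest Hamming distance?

Pairwise Hamming distances:
  Taxon_E vs Taxon_C: 7
  Taxon_E vs Taxon_W: 10
  Taxon_E vs Taxon_S: 9
  Taxon_C vs Taxon_W: 14
  Taxon_C vs Taxon_S: 8
  Taxon_W vs Taxon_S: 12
The largest is 14, between Taxon_C and Taxon_W.

14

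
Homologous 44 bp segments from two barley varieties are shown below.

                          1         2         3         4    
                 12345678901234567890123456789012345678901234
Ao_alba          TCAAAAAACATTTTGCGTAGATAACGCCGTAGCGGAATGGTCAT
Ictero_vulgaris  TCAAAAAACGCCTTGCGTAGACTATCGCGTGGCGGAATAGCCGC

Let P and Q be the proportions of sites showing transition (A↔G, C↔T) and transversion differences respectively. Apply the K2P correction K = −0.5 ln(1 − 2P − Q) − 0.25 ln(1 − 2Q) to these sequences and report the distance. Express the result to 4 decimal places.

0.4065

The sequences differ at positions 10 (A/G, transition), 11 (T/C, transition), 12 (T/C, transition), 22 (T/C, transition), 23 (A/T, transversion), 25 (C/T, transition), 26 (G/C, transversion), 27 (C/G, transversion), 31 (A/G, transition), 39 (G/A, transition), 41 (T/C, transition), 43 (A/G, transition), 44 (T/C, transition).
Of the 13 differences, 10 transitions and 3 transversions over 44 sites: P = 10/44 = 0.227273, Q = 3/44 = 0.068182.
d = −0.5·ln(0.477272) − 0.25·ln(0.863636) = −0.5·(-0.739669) − 0.25·(-0.146604) = 0.4065.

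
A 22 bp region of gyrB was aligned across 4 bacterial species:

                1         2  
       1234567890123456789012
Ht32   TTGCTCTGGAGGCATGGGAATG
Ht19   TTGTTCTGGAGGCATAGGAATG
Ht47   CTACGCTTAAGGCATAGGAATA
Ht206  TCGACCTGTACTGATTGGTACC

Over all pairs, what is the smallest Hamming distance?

Pairwise Hamming distances:
  Ht32 vs Ht19: 2
  Ht32 vs Ht47: 7
  Ht32 vs Ht206: 11
  Ht19 vs Ht47: 7
  Ht19 vs Ht206: 11
  Ht47 vs Ht206: 14
The smallest is 2, between Ht32 and Ht19.

2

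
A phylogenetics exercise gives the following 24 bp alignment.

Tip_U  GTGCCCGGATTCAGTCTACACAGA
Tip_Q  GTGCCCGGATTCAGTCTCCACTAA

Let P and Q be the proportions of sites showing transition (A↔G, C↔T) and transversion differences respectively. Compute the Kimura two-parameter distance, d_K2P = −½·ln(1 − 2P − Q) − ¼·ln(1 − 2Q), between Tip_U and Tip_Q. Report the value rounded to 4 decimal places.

0.1367

Differing sites — 18:A/C (Tv); 22:A/T (Tv); 23:G/A (Ti).
Of the 3 differences, 1 transition and 2 transversions over 24 sites: P = 1/24 = 0.041667, Q = 2/24 = 0.083333.
d = −0.5·ln(0.833333) − 0.25·ln(0.833334) = −0.5·(-0.182322) − 0.25·(-0.182321) = 0.1367.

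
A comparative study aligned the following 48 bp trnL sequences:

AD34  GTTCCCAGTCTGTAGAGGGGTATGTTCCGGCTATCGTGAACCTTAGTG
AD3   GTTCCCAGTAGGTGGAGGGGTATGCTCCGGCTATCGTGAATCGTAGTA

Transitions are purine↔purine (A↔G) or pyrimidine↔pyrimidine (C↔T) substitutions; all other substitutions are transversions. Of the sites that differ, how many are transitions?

Mismatches occur at site 10 (C→A, transversion), site 11 (T→G, transversion), site 14 (A→G, transition), site 25 (T→C, transition), site 41 (C→T, transition), site 43 (T→G, transversion), site 48 (G→A, transition).
Of the 7 differences, 4 transitions and 3 transversions, so the answer is 4.

4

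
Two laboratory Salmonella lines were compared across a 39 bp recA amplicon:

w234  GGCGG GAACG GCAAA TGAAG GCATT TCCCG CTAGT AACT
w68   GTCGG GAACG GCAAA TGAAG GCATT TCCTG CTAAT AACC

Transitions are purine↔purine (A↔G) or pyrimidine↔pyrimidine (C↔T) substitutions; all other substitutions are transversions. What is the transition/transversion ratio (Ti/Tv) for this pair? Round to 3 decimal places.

3.000

Differing sites — 2:G/T (Tv); 29:C/T (Ti); 34:G/A (Ti); 39:T/C (Ti).
Of the 4 differences, 3 transitions and 1 transversion, so Ti/Tv = 3/1 = 3.000.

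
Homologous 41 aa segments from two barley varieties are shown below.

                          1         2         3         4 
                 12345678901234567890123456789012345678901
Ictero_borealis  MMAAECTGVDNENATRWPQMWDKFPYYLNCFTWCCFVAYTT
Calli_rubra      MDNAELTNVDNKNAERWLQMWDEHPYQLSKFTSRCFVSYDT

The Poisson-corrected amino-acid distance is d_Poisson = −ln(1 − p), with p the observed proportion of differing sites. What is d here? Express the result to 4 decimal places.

The sequences differ at positions 2 (M/D), 3 (A/N), 6 (C/L), 8 (G/N), 12 (E/K), 15 (T/E), 18 (P/L), 23 (K/E), 24 (F/H), 27 (Y/Q), 29 (N/S), 30 (C/K), 33 (W/S), 34 (C/R), 38 (A/S), 40 (T/D).
p = 16/41 = 0.390244.
d = −ln(1 − 0.390244) = −ln(0.609756) = 0.4947.

0.4947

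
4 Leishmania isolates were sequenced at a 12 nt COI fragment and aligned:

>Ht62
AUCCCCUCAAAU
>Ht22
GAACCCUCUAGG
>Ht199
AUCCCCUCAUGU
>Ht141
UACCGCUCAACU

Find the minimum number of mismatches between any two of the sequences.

Pairwise Hamming distances:
  Ht62 vs Ht22: 6
  Ht62 vs Ht199: 2
  Ht62 vs Ht141: 4
  Ht22 vs Ht199: 6
  Ht22 vs Ht141: 6
  Ht199 vs Ht141: 5
The smallest is 2, between Ht62 and Ht199.

2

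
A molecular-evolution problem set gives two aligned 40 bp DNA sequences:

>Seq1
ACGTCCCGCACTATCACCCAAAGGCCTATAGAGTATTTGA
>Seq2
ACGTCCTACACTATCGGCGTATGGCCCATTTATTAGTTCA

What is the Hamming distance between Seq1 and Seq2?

The sequences differ at positions 7 (C/T), 8 (G/A), 16 (A/G), 17 (C/G), 19 (C/G), 20 (A/T), 22 (A/T), 27 (T/C), 30 (A/T), 31 (G/T), 33 (G/T), 36 (T/G), 39 (G/C).
That gives 13 mismatches out of 40 aligned sites, so the Hamming distance is 13.

13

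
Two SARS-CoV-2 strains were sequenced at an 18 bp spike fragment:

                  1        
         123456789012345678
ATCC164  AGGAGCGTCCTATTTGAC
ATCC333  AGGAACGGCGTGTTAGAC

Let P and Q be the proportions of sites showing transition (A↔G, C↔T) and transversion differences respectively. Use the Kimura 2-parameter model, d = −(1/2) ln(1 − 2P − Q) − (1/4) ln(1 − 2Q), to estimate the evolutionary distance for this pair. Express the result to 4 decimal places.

Mismatches occur at site 5 (G↔A, transition), site 8 (T↔G, transversion), site 10 (C↔G, transversion), site 12 (A↔G, transition), site 15 (T↔A, transversion).
Of the 5 differences, 2 transitions and 3 transversions over 18 sites: P = 2/18 = 0.111111, Q = 3/18 = 0.166667.
d = −0.5·ln(0.611111) − 0.25·ln(0.666666) = −0.5·(-0.492477) − 0.25·(-0.405466) = 0.3476.

0.3476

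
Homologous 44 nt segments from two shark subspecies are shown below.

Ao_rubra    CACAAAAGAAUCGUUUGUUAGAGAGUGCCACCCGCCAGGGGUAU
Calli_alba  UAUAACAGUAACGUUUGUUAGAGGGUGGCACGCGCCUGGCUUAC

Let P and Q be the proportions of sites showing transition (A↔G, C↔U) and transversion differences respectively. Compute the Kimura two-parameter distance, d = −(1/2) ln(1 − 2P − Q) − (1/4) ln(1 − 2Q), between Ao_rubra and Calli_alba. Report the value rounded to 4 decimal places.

The sequences differ at positions 1 (C/U, transition), 3 (C/U, transition), 6 (A/C, transversion), 9 (A/U, transversion), 11 (U/A, transversion), 24 (A/G, transition), 28 (C/G, transversion), 32 (C/G, transversion), 37 (A/U, transversion), 40 (G/C, transversion), 41 (G/U, transversion), 44 (U/C, transition).
Of the 12 differences, 4 transitions and 8 transversions over 44 sites: P = 4/44 = 0.090909, Q = 8/44 = 0.181818.
d = −0.5·ln(0.636364) − 0.25·ln(0.636364) = −0.5·(-0.451985) − 0.25·(-0.451985) = 0.3390.

0.3390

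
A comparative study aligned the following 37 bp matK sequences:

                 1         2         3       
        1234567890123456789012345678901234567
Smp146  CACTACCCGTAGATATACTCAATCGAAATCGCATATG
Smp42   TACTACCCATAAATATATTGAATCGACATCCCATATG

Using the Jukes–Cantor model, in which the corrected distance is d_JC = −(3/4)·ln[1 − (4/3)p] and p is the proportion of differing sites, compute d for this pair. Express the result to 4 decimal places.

0.2180

Differing sites — 1:C/T; 9:G/A; 12:G/A; 18:C/T; 20:C/G; 27:A/C; 31:G/C.
p = 7/37 = 0.189189.
d = −0.75 · ln(1 − (4/3)·0.189189) = −0.75 · ln(0.747748) = −0.75 · (-0.290689) = 0.2180.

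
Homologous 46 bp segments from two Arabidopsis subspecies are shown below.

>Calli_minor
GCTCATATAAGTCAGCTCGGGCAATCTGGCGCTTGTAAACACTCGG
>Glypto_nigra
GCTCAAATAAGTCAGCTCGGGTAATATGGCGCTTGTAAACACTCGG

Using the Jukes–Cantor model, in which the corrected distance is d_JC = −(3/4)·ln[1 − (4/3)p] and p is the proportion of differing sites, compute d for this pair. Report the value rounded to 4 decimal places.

0.0682

The sequences differ at positions 6 (T/A), 22 (C/T), 26 (C/A).
p = 3/46 = 0.065217.
d = −0.75 · ln(1 − (4/3)·0.065217) = −0.75 · ln(0.913044) = −0.75 · (-0.090971) = 0.0682.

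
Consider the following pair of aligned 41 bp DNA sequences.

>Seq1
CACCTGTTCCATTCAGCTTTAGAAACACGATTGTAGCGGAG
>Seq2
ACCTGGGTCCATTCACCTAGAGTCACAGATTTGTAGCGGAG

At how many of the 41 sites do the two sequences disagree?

13

Mismatches occur at site 1 (C/A), site 2 (A/C), site 4 (C/T), site 5 (T/G), site 7 (T/G), site 16 (G/C), site 19 (T/A), site 20 (T/G), site 23 (A/T), site 24 (A/C), site 28 (C/G), site 29 (G/A), site 30 (A/T).
That gives 13 mismatches out of 41 aligned sites, so the Hamming distance is 13.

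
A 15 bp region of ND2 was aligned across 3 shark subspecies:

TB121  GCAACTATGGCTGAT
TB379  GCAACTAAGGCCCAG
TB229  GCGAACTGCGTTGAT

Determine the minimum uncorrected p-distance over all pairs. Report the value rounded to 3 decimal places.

0.267

Pairwise Hamming distances:
  TB121 vs TB379: 4
  TB121 vs TB229: 7
  TB379 vs TB229: 10
The smallest is 4 mismatches, between TB121 and TB379; p = 4/15 = 0.267.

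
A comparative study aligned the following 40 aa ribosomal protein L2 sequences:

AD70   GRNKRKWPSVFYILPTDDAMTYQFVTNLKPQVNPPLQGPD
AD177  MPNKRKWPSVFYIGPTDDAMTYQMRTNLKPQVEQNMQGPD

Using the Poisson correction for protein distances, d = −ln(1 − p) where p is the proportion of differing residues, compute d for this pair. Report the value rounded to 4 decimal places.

0.2549

Differing sites — 1:G/M; 2:R/P; 14:L/G; 24:F/M; 25:V/R; 33:N/E; 34:P/Q; 35:P/N; 36:L/M.
p = 9/40 = 0.225000.
d = −ln(1 − 0.225000) = −ln(0.775000) = 0.2549.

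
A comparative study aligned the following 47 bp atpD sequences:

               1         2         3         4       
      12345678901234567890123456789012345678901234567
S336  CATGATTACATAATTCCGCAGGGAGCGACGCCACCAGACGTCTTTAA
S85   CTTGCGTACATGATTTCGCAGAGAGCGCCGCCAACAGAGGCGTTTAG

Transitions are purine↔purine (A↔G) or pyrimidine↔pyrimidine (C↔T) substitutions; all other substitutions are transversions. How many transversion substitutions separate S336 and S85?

Mismatches occur at site 2 (A↔T, transversion), site 5 (A↔C, transversion), site 6 (T↔G, transversion), site 12 (A↔G, transition), site 16 (C↔T, transition), site 22 (G↔A, transition), site 28 (A↔C, transversion), site 34 (C↔A, transversion), site 39 (C↔G, transversion), site 41 (T↔C, transition), site 42 (C↔G, transversion), site 47 (A↔G, transition).
Of the 12 differences, 5 transitions and 7 transversions, so the answer is 7.

7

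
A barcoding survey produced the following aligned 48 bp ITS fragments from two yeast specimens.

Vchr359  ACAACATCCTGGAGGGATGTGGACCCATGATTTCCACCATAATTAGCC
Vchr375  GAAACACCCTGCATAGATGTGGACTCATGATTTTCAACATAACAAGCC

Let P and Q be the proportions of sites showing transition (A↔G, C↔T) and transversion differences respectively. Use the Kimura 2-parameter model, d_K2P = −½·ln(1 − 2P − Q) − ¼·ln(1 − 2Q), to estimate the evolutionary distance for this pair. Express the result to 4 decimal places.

Mismatches occur at site 1 (A→G, transition), site 2 (C→A, transversion), site 7 (T→C, transition), site 12 (G→C, transversion), site 14 (G→T, transversion), site 15 (G→A, transition), site 25 (C→T, transition), site 34 (C→T, transition), site 37 (C→A, transversion), site 43 (T→C, transition), site 44 (T→A, transversion).
Of the 11 differences, 6 transitions and 5 transversions over 48 sites: P = 6/48 = 0.125000, Q = 5/48 = 0.104167.
d = −0.5·ln(0.645833) − 0.25·ln(0.791666) = −0.5·(-0.437214) − 0.25·(-0.233616) = 0.2770.

0.2770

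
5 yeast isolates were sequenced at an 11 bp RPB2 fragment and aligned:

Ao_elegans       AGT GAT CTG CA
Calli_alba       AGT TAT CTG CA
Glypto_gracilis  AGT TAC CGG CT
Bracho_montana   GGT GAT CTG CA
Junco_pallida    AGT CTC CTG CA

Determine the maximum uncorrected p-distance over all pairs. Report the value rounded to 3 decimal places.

Pairwise Hamming distances:
  Ao_elegans vs Calli_alba: 1
  Ao_elegans vs Glypto_gracilis: 4
  Ao_elegans vs Bracho_montana: 1
  Ao_elegans vs Junco_pallida: 3
  Calli_alba vs Glypto_gracilis: 3
  Calli_alba vs Bracho_montana: 2
  Calli_alba vs Junco_pallida: 3
  Glypto_gracilis vs Bracho_montana: 5
  Glypto_gracilis vs Junco_pallida: 4
  Bracho_montana vs Junco_pallida: 4
The largest is 5 mismatches, between Glypto_gracilis and Bracho_montana; p = 5/11 = 0.455.

0.455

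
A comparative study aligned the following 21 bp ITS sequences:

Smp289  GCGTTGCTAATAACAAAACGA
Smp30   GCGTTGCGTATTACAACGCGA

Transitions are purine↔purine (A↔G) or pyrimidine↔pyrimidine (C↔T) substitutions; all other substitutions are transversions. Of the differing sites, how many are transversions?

Differing sites — 8:T/G (Tv); 9:A/T (Tv); 12:A/T (Tv); 17:A/C (Tv); 18:A/G (Ti).
Of the 5 differences, 1 transition and 4 transversions, so the answer is 4.

4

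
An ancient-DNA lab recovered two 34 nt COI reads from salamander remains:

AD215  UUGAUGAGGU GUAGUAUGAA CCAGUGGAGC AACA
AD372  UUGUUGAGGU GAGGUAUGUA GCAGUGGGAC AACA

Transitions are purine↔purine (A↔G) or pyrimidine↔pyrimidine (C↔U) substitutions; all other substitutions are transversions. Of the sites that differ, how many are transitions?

Differing sites — 4:A/U (Tv); 12:U/A (Tv); 13:A/G (Ti); 19:A/U (Tv); 21:C/G (Tv); 28:A/G (Ti); 29:G/A (Ti).
Of the 7 differences, 3 transitions and 4 transversions, so the answer is 3.

3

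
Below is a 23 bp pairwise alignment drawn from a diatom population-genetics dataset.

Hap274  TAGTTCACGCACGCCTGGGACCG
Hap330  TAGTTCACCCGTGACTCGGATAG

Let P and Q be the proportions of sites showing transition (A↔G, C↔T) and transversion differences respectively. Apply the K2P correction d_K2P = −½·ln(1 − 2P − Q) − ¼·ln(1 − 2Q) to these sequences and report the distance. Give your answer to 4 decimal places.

0.3921

Mismatches occur at site 9 (G↔C, transversion), site 11 (A↔G, transition), site 12 (C↔T, transition), site 14 (C↔A, transversion), site 17 (G↔C, transversion), site 21 (C↔T, transition), site 22 (C↔A, transversion).
Of the 7 differences, 3 transitions and 4 transversions over 23 sites: P = 3/23 = 0.130435, Q = 4/23 = 0.173913.
d = −0.5·ln(0.565217) − 0.25·ln(0.652174) = −0.5·(-0.570546) − 0.25·(-0.427444) = 0.3921.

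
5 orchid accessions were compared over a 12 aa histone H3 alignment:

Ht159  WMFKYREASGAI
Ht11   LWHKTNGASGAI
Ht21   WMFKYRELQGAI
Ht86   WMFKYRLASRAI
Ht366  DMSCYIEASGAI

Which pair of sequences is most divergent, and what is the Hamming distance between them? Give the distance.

8

Pairwise Hamming distances:
  Ht159 vs Ht11: 6
  Ht159 vs Ht21: 2
  Ht159 vs Ht86: 2
  Ht159 vs Ht366: 4
  Ht11 vs Ht21: 8
  Ht11 vs Ht86: 7
  Ht11 vs Ht366: 7
  Ht21 vs Ht86: 4
  Ht21 vs Ht366: 6
  Ht86 vs Ht366: 6
The largest is 8, between Ht11 and Ht21.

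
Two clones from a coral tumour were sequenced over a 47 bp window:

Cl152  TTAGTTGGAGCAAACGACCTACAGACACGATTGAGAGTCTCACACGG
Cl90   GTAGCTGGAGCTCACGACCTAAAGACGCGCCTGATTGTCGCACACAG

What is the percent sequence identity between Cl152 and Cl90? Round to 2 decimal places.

Differing sites — 1:T/G; 5:T/C; 12:A/T; 13:A/C; 22:C/A; 27:A/G; 30:A/C; 31:T/C; 35:G/T; 36:A/T; 40:T/G; 46:G/A.
35 of the 47 sites match, so the percent identity is 35/47 × 100 = 74.47%.

74.47%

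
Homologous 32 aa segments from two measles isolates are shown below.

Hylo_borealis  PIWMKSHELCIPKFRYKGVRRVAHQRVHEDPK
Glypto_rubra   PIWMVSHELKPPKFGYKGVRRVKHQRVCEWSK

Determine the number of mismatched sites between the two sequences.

Differing sites — 5:K/V; 10:C/K; 11:I/P; 15:R/G; 23:A/K; 28:H/C; 30:D/W; 31:P/S.
That gives 8 mismatches out of 32 aligned sites, so the Hamming distance is 8.

8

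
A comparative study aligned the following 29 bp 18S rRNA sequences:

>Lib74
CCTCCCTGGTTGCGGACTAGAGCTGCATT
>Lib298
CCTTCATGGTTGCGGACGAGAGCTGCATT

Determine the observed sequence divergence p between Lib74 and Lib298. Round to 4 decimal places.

Differing sites — 4:C/T; 6:C/A; 18:T/G.
There are 3 differences over 29 sites, so p = 3/29 = 0.1034.

0.1034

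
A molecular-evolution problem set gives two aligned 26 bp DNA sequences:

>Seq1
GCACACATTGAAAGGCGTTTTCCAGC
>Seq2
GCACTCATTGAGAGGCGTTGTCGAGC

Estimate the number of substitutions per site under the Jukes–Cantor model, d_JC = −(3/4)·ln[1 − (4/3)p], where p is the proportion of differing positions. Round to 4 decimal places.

0.1722

Differing sites — 5:A/T; 12:A/G; 20:T/G; 23:C/G.
p = 4/26 = 0.153846.
d = −0.75 · ln(1 − (4/3)·0.153846) = −0.75 · ln(0.794872) = −0.75 · (-0.229574) = 0.1722.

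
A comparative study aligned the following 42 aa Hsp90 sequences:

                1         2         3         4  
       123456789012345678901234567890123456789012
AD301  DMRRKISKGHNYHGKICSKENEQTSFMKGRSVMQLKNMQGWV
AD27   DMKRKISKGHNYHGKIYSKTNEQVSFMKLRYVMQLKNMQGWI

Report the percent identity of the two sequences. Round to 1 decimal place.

83.3%

Mismatches occur at site 3 (R/K), site 17 (C/Y), site 20 (E/T), site 24 (T/V), site 29 (G/L), site 31 (S/Y), site 42 (V/I).
35 of the 42 sites match, so the percent identity is 35/42 × 100 = 83.3%.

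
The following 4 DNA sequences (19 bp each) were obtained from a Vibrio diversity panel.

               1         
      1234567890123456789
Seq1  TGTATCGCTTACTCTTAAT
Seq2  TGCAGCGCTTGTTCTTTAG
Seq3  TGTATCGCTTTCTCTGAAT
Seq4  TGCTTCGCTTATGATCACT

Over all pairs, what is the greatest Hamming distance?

Pairwise Hamming distances:
  Seq1 vs Seq2: 6
  Seq1 vs Seq3: 2
  Seq1 vs Seq4: 7
  Seq2 vs Seq3: 7
  Seq2 vs Seq4: 9
  Seq3 vs Seq4: 8
The largest is 9, between Seq2 and Seq4.

9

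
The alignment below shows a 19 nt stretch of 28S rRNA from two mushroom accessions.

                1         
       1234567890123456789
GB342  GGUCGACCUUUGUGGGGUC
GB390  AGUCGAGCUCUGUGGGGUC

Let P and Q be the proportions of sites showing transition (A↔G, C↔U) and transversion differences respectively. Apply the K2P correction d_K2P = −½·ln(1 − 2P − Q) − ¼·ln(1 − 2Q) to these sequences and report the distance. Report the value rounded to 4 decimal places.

0.1805

The sequences differ at positions 1 (G/A, transition), 7 (C/G, transversion), 10 (U/C, transition).
Of the 3 differences, 2 transitions and 1 transversion over 19 sites: P = 2/19 = 0.105263, Q = 1/19 = 0.052632.
d = −0.5·ln(0.736842) − 0.25·ln(0.894736) = −0.5·(-0.305382) − 0.25·(-0.111227) = 0.1805.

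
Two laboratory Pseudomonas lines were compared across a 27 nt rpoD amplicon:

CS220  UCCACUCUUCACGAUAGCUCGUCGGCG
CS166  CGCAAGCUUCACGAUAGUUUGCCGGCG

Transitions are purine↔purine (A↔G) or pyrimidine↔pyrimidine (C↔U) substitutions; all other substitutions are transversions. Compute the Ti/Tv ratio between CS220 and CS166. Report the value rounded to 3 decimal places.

Mismatches occur at site 1 (U↔C, transition), site 2 (C↔G, transversion), site 5 (C↔A, transversion), site 6 (U↔G, transversion), site 18 (C↔U, transition), site 20 (C↔U, transition), site 22 (U↔C, transition).
Of the 7 differences, 4 transitions and 3 transversions, so Ti/Tv = 4/3 = 1.333.

1.333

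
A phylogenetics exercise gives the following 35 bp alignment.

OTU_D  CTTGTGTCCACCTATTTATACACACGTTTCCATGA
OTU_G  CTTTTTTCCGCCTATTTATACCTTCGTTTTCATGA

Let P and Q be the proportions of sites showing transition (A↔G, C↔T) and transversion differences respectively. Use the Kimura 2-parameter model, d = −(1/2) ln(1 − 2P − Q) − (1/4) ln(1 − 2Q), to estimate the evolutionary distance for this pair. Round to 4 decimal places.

0.2331

The sequences differ at positions 4 (G/T, transversion), 6 (G/T, transversion), 10 (A/G, transition), 22 (A/C, transversion), 23 (C/T, transition), 24 (A/T, transversion), 30 (C/T, transition).
Of the 7 differences, 3 transitions and 4 transversions over 35 sites: P = 3/35 = 0.085714, Q = 4/35 = 0.114286.
d = −0.5·ln(0.714286) − 0.25·ln(0.771428) = −0.5·(-0.336472) − 0.25·(-0.259512) = 0.2331.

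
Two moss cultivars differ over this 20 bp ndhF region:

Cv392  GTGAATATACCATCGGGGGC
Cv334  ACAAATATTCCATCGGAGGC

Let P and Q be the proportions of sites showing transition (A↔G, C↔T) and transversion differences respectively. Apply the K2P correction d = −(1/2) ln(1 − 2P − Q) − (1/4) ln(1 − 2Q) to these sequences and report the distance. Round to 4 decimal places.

Mismatches occur at site 1 (G/A, transition), site 2 (T/C, transition), site 3 (G/A, transition), site 9 (A/T, transversion), site 17 (G/A, transition).
Of the 5 differences, 4 transitions and 1 transversion over 20 sites: P = 4/20 = 0.200000, Q = 1/20 = 0.050000.
d = −0.5·ln(0.550000) − 0.25·ln(0.900000) = −0.5·(-0.597837) − 0.25·(-0.105361) = 0.3253.

0.3253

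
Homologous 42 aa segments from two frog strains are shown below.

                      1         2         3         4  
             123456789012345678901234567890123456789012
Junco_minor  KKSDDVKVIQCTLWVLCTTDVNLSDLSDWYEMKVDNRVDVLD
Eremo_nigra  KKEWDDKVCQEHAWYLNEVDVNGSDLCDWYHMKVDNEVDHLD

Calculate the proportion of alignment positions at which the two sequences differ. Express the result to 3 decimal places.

0.381

Mismatches occur at site 3 (S/E), site 4 (D/W), site 6 (V/D), site 9 (I/C), site 11 (C/E), site 12 (T/H), site 13 (L/A), site 15 (V/Y), site 17 (C/N), site 18 (T/E), site 19 (T/V), site 23 (L/G), site 27 (S/C), site 31 (E/H), site 37 (R/E), site 40 (V/H).
There are 16 differences over 42 sites, so p = 16/42 = 0.381.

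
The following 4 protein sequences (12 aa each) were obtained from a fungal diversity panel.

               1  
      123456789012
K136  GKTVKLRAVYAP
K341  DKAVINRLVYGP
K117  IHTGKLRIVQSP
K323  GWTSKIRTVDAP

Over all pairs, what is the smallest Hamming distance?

5

Pairwise Hamming distances:
  K136 vs K341: 6
  K136 vs K117: 6
  K136 vs K323: 5
  K341 vs K117: 9
  K341 vs K323: 9
  K117 vs K323: 7
The smallest is 5, between K136 and K323.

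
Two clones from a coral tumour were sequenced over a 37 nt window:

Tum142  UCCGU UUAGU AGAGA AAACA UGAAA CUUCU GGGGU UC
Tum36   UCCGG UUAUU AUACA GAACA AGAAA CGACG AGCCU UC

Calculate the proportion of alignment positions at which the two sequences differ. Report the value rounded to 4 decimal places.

0.3243

Mismatches occur at site 5 (U/G), site 9 (G/U), site 12 (G/U), site 14 (G/C), site 16 (A/G), site 21 (U/A), site 27 (U/G), site 28 (U/A), site 30 (U/G), site 31 (G/A), site 33 (G/C), site 34 (G/C).
There are 12 differences over 37 sites, so p = 12/37 = 0.3243.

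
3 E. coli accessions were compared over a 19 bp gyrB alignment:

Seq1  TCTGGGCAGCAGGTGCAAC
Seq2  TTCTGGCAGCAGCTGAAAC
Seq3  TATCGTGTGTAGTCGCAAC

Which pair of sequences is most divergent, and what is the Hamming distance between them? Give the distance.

10

Pairwise Hamming distances:
  Seq1 vs Seq2: 5
  Seq1 vs Seq3: 8
  Seq2 vs Seq3: 10
The largest is 10, between Seq2 and Seq3.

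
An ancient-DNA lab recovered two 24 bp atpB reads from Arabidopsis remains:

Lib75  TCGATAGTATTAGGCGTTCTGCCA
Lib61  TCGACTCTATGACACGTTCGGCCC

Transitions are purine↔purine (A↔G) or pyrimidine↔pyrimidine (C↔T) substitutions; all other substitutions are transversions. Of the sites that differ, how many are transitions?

The sequences differ at positions 5 (T/C, transition), 6 (A/T, transversion), 7 (G/C, transversion), 11 (T/G, transversion), 13 (G/C, transversion), 14 (G/A, transition), 20 (T/G, transversion), 24 (A/C, transversion).
Of the 8 differences, 2 transitions and 6 transversions, so the answer is 2.

2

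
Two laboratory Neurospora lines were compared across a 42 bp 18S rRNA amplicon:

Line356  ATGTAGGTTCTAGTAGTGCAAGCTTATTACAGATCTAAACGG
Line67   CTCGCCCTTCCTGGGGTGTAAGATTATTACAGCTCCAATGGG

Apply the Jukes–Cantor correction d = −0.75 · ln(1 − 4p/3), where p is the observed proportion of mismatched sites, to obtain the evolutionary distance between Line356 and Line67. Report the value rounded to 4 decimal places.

The sequences differ at positions 1 (A/C), 3 (G/C), 4 (T/G), 5 (A/C), 6 (G/C), 7 (G/C), 11 (T/C), 12 (A/T), 14 (T/G), 15 (A/G), 19 (C/T), 23 (C/A), 33 (A/C), 36 (T/C), 39 (A/T), 40 (C/G).
p = 16/42 = 0.380952.
d = −0.75 · ln(1 − (4/3)·0.380952) = −0.75 · ln(0.492064) = −0.75 · (-0.709146) = 0.5319.

0.5319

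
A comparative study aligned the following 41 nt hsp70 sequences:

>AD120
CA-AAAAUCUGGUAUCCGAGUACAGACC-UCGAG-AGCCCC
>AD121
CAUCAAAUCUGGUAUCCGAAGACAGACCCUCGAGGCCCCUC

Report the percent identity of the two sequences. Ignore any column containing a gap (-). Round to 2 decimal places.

Excluding the 3 gap columns leaves 38 comparable sites.
Mismatches occur at site 4 (A→C), site 20 (G→A), site 21 (U→G), site 36 (A→C), site 37 (G→C), site 40 (C→U).
32 of the 38 comparable sites match, so the percent identity is 32/38 × 100 = 84.21%.

84.21%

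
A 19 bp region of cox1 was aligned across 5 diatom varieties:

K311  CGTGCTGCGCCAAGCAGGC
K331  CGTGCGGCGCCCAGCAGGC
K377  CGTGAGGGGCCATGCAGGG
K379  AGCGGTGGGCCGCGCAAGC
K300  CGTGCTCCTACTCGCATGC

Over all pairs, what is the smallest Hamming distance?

Pairwise Hamming distances:
  K311 vs K331: 2
  K311 vs K377: 5
  K311 vs K379: 7
  K311 vs K300: 6
  K331 vs K377: 5
  K331 vs K379: 8
  K331 vs K300: 7
  K377 vs K379: 8
  K377 vs K300: 10
  K379 vs K300: 9
The smallest is 2, between K311 and K331.

2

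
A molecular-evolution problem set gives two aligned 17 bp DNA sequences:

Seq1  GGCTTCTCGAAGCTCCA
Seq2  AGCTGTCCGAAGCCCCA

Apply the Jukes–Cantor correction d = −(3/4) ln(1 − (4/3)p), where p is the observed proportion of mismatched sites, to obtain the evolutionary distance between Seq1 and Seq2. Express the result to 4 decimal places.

Differing sites — 1:G/A; 5:T/G; 6:C/T; 7:T/C; 14:T/C.
p = 5/17 = 0.294118.
d = −0.75 · ln(1 − (4/3)·0.294118) = −0.75 · ln(0.607843) = −0.75 · (-0.497839) = 0.3734.

0.3734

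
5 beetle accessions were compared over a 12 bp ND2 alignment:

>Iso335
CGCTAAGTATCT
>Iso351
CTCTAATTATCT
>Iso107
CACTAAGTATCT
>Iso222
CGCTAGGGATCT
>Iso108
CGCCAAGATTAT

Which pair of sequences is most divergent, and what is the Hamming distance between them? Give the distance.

Pairwise Hamming distances:
  Iso335 vs Iso351: 2
  Iso335 vs Iso107: 1
  Iso335 vs Iso222: 2
  Iso335 vs Iso108: 4
  Iso351 vs Iso107: 2
  Iso351 vs Iso222: 4
  Iso351 vs Iso108: 6
  Iso107 vs Iso222: 3
  Iso107 vs Iso108: 5
  Iso222 vs Iso108: 5
The largest is 6, between Iso351 and Iso108.

6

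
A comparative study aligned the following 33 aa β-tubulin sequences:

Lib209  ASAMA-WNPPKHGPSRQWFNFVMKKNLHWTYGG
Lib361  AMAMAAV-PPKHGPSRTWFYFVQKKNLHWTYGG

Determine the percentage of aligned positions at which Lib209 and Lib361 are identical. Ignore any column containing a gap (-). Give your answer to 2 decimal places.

83.87%

Excluding the 2 gap columns leaves 31 comparable sites.
The sequences differ at positions 2 (S/M), 7 (W/V), 17 (Q/T), 20 (N/Y), 23 (M/Q).
26 of the 31 comparable sites match, so the percent identity is 26/31 × 100 = 83.87%.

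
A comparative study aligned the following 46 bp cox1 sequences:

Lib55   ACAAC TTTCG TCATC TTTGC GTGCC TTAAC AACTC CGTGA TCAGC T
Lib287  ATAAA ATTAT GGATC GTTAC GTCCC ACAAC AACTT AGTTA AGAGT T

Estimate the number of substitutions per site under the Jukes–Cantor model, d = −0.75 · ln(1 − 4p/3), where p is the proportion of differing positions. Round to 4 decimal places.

0.5532

Mismatches occur at site 2 (C↔T), site 5 (C↔A), site 6 (T↔A), site 9 (C↔A), site 10 (G↔T), site 11 (T↔G), site 12 (C↔G), site 16 (T↔G), site 19 (G↔A), site 23 (G↔C), site 26 (T↔A), site 27 (T↔C), site 35 (C↔T), site 36 (C↔A), site 39 (G↔T), site 41 (T↔A), site 42 (C↔G), site 45 (C↔T).
p = 18/46 = 0.391304.
d = −0.75 · ln(1 − (4/3)·0.391304) = −0.75 · ln(0.478261) = −0.75 · (-0.737599) = 0.5532.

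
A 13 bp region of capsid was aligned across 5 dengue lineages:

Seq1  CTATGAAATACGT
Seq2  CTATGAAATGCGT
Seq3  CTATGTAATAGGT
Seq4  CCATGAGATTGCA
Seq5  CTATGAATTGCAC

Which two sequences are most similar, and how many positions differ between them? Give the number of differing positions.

Pairwise Hamming distances:
  Seq1 vs Seq2: 1
  Seq1 vs Seq3: 2
  Seq1 vs Seq4: 6
  Seq1 vs Seq5: 4
  Seq2 vs Seq3: 3
  Seq2 vs Seq4: 6
  Seq2 vs Seq5: 3
  Seq3 vs Seq4: 6
  Seq3 vs Seq5: 6
  Seq4 vs Seq5: 7
The smallest is 1, between Seq1 and Seq2.

1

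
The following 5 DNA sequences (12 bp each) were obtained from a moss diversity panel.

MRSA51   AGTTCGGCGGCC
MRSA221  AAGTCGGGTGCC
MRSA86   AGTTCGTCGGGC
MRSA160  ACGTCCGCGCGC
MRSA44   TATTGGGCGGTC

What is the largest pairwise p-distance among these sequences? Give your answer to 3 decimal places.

0.583

Pairwise Hamming distances:
  MRSA51 vs MRSA221: 4
  MRSA51 vs MRSA86: 2
  MRSA51 vs MRSA160: 5
  MRSA51 vs MRSA44: 4
  MRSA221 vs MRSA86: 6
  MRSA221 vs MRSA160: 6
  MRSA221 vs MRSA44: 6
  MRSA86 vs MRSA160: 5
  MRSA86 vs MRSA44: 5
  MRSA160 vs MRSA44: 7
The largest is 7 mismatches, between MRSA160 and MRSA44; p = 7/12 = 0.583.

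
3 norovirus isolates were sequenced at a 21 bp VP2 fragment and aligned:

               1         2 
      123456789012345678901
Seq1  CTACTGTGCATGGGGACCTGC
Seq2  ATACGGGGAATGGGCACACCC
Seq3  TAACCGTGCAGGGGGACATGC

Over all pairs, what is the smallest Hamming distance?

5

Pairwise Hamming distances:
  Seq1 vs Seq2: 8
  Seq1 vs Seq3: 5
  Seq2 vs Seq3: 9
The smallest is 5, between Seq1 and Seq3.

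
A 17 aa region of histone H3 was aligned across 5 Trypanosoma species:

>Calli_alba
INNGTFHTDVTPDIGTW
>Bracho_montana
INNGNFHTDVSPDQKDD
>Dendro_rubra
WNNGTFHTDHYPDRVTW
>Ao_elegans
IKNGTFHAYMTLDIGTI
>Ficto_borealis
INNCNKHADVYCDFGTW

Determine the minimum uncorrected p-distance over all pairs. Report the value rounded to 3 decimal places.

Pairwise Hamming distances:
  Calli_alba vs Bracho_montana: 6
  Calli_alba vs Dendro_rubra: 5
  Calli_alba vs Ao_elegans: 6
  Calli_alba vs Ficto_borealis: 7
  Bracho_montana vs Dendro_rubra: 8
  Bracho_montana vs Ao_elegans: 11
  Bracho_montana vs Ficto_borealis: 9
  Dendro_rubra vs Ao_elegans: 10
  Dendro_rubra vs Ficto_borealis: 9
  Ao_elegans vs Ficto_borealis: 10
The smallest is 5 mismatches, between Calli_alba and Dendro_rubra; p = 5/17 = 0.294.

0.294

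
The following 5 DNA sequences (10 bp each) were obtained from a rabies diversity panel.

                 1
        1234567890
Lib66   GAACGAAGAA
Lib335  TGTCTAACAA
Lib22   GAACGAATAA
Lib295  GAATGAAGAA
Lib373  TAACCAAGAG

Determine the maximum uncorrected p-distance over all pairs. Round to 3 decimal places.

0.600

Pairwise Hamming distances:
  Lib66 vs Lib335: 5
  Lib66 vs Lib22: 1
  Lib66 vs Lib295: 1
  Lib66 vs Lib373: 3
  Lib335 vs Lib22: 5
  Lib335 vs Lib295: 6
  Lib335 vs Lib373: 5
  Lib22 vs Lib295: 2
  Lib22 vs Lib373: 4
  Lib295 vs Lib373: 4
The largest is 6 mismatches, between Lib335 and Lib295; p = 6/10 = 0.600.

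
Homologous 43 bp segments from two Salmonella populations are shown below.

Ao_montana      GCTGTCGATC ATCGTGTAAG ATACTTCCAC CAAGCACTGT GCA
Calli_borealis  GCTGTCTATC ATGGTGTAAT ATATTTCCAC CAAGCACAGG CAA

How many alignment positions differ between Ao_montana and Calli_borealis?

Differing sites — 7:G/T; 13:C/G; 20:G/T; 24:C/T; 38:T/A; 40:T/G; 41:G/C; 42:C/A.
That gives 8 mismatches out of 43 aligned sites, so the Hamming distance is 8.

8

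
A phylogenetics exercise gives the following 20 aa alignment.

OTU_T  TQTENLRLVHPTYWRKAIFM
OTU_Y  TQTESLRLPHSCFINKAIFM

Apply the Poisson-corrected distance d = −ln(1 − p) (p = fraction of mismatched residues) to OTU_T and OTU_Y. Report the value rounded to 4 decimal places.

0.4308

Mismatches occur at site 5 (N/S), site 9 (V/P), site 11 (P/S), site 12 (T/C), site 13 (Y/F), site 14 (W/I), site 15 (R/N).
p = 7/20 = 0.350000.
d = −ln(1 − 0.350000) = −ln(0.650000) = 0.4308.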